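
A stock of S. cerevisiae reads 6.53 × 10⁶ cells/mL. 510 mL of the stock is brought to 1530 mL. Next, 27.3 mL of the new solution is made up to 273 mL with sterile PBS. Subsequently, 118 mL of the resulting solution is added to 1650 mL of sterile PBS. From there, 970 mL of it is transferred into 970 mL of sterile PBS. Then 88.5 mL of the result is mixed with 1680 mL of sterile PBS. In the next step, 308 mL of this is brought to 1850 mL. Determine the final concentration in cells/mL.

Overall dilution factor = 3 × 10 × 14.98 × 2 × 19.98 × 6.006 = 1.08 × 10⁵.
6.53 × 10⁶ cells/mL / 1.08 × 10⁵ = 60.5 cells/mL.

60.5 cells/mL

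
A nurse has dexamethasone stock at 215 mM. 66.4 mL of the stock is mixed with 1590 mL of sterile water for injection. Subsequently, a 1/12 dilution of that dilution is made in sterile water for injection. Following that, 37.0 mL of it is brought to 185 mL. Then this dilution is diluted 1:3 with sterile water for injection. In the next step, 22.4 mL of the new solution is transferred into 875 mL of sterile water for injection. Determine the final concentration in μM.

1.20 μM

Overall dilution factor = 24.95 × 12 × 5 × 3 × 40.06 = 1.80 × 10⁵.
215 mM / 1.80 × 10⁵ = 1.20 × 10⁻³ mM = 1.20 μM.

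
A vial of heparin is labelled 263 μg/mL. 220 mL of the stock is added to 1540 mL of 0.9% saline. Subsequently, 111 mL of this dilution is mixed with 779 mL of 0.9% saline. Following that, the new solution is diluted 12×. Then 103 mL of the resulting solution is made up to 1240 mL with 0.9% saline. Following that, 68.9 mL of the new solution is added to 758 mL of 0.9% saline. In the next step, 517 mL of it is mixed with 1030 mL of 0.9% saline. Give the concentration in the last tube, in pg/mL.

790 pg/mL

Overall dilution factor = 8 × 8.018 × 12 × 12.04 × 12.00 × 2.992 = 3.33 × 10⁵.
263 μg/mL / 3.33 × 10⁵ = 7.90 × 10⁻⁴ μg/mL = 790 pg/mL.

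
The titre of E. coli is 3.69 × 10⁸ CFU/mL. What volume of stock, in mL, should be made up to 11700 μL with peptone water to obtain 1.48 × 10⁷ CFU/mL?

0.469 mL

V₁ = C₂V₂/C₁ = 1.48 × 10⁷ × 11700 / 3.69 × 10⁸ = 469 μL = 0.469 mL.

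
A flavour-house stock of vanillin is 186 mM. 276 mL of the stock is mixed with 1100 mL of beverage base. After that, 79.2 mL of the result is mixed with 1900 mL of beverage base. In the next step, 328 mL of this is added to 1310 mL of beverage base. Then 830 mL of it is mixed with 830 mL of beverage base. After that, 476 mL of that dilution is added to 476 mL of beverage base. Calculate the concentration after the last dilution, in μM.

74.7 μM

Overall dilution factor = 4.986 × 24.99 × 4.994 × 2 × 2 = 2489.
186 mM / 2489 = 0.0747 mM = 74.7 μM.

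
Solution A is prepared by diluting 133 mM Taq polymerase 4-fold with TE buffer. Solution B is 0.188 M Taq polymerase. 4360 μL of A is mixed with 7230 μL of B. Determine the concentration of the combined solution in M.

0.130 M

C_A = 133 mM / 4 = 33.2 mM.
C_B = 0.188 M = 188 mM.
C_mix = (C_A·V_A + C_B·V_B)/(V_A + V_B) = (33.2×4360 + 188×7230) / 11590 = 130 mM = 0.130 M.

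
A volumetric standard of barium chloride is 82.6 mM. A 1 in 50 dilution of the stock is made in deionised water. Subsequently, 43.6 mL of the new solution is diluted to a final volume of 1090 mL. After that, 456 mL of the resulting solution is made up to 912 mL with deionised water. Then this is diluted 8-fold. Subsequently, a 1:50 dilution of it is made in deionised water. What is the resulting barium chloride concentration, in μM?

Overall dilution factor = 50 × 25 × 2 × 8 × 50 = 1.00 × 10⁶.
82.6 mM / 1.00 × 10⁶ = 8.26 × 10⁻⁵ mM = 0.0826 μM.

0.0826 μM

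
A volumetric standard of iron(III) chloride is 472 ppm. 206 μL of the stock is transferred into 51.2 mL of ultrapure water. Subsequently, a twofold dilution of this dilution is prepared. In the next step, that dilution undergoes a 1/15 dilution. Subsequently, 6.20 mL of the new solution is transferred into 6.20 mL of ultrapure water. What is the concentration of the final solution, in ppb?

31.5 ppb

Overall dilution factor = 249.5 × 2 × 15 × 2 = 1.50 × 10⁴.
472 ppm / 1.50 × 10⁴ = 0.0315 ppm = 31.5 ppb.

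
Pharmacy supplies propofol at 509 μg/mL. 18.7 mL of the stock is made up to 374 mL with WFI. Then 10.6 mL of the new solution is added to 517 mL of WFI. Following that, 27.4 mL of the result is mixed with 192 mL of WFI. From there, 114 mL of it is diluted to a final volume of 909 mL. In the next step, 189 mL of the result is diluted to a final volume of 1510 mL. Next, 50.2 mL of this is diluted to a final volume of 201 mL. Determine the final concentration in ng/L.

250 ng/L

Overall dilution factor = 20 × 49.77 × 8.007 × 7.974 × 7.989 × 4.004 = 2.03 × 10⁶.
509 μg/mL / 2.03 × 10⁶ = 2.50 × 10⁻⁴ μg/mL = 250 ng/L.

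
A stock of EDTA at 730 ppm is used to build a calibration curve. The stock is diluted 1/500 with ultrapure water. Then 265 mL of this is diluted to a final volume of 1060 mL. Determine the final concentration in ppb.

365 ppb

Overall dilution factor = 500 × 4 = 2000.
730 ppm / 2000 = 0.365 ppm = 365 ppb.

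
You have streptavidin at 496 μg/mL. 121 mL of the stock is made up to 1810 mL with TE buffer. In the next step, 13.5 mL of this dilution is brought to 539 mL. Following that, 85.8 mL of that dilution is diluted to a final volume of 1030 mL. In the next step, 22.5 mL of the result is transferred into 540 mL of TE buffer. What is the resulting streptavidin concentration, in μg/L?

Overall dilution factor = 14.96 × 39.93 × 12.00 × 25 = 1.79 × 10⁵.
496 μg/mL / 1.79 × 10⁵ = 2.77 × 10⁻³ μg/mL = 2.77 μg/L.

2.77 μg/L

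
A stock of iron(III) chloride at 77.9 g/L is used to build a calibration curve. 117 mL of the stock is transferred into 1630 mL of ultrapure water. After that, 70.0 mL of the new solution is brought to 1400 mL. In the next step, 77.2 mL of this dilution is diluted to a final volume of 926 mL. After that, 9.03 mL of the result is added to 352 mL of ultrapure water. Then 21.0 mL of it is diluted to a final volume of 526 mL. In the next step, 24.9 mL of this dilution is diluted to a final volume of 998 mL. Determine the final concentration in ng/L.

Overall dilution factor = 14.93 × 20 × 11.99 × 39.98 × 25.05 × 40.08 = 1.44 × 10⁸.
77.9 g/L / 1.44 × 10⁸ = 5.42 × 10⁻⁷ g/L = 542 ng/L.

542 ng/L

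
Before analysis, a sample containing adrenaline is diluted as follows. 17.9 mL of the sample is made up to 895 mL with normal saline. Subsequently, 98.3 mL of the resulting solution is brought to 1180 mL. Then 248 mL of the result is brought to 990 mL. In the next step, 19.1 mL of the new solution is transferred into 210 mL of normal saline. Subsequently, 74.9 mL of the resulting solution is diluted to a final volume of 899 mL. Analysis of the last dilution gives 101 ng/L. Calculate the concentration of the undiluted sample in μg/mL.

Overall dilution factor = 50 × 12.00 × 3.992 × 11.99 × 12.00 = 3.45 × 10⁵.
Original = 101 ng/L × 3.45 × 10⁵ = 3.48 × 10⁷ ng/L = 34.8 μg/mL.

34.8 μg/mL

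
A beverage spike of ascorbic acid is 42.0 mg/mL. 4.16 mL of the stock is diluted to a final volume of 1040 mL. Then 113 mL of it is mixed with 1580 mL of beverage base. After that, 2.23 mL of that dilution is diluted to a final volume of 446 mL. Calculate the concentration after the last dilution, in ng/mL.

Overall dilution factor = 250 × 14.98 × 200 = 7.49 × 10⁵.
42.0 mg/mL / 7.49 × 10⁵ = 5.61 × 10⁻⁵ mg/mL = 56.1 ng/mL.

56.1 ng/mL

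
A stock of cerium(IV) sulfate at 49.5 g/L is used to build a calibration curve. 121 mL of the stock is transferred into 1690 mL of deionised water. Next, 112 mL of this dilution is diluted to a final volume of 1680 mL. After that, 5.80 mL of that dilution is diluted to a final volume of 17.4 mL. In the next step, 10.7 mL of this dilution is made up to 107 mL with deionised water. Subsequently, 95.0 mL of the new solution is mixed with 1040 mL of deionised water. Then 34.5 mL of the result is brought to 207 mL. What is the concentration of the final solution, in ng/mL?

103 ng/mL

Overall dilution factor = 14.97 × 15 × 3 × 10 × 11.95 × 6 = 4.83 × 10⁵.
49.5 g/L / 4.83 × 10⁵ = 1.03 × 10⁻⁴ g/L = 103 ng/mL.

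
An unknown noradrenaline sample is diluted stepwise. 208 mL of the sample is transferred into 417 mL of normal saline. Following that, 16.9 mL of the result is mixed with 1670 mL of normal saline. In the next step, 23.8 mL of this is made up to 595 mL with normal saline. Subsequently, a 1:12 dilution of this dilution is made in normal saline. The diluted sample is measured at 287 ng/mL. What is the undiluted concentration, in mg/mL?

Overall dilution factor = 3.005 × 99.82 × 25 × 12 = 9.00 × 10⁴.
Original = 287 ng/mL × 9.00 × 10⁴ = 2.58 × 10⁷ ng/mL = 25.8 mg/mL.

25.8 mg/mL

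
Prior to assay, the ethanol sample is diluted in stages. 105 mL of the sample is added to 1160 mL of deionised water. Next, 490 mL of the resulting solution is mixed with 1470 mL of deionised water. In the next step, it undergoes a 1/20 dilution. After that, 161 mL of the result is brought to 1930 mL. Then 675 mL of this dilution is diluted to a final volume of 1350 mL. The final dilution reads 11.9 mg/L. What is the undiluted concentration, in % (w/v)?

27.5 % (w/v)

Overall dilution factor = 12.05 × 4 × 20 × 11.99 × 2 = 2.31 × 10⁴.
Original = 11.9 mg/L × 2.31 × 10⁴ = 2.75 × 10⁵ mg/L = 27.5 % (w/v).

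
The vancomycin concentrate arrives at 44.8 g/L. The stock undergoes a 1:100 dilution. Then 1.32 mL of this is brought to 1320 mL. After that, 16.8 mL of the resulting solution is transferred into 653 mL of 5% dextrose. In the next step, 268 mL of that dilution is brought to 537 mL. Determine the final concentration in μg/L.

Overall dilution factor = 100 × 1000 × 39.87 × 2.004 = 7.99 × 10⁶.
44.8 g/L / 7.99 × 10⁶ = 5.61 × 10⁻⁶ g/L = 5.61 μg/L.

5.61 μg/L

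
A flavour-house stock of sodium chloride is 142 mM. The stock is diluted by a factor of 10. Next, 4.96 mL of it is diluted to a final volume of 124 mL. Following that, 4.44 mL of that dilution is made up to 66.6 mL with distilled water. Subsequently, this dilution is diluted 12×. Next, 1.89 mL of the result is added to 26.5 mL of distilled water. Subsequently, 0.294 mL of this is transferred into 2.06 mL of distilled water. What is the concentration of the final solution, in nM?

Overall dilution factor = 10 × 25 × 15 × 12 × 15.02 × 8.007 = 5.41 × 10⁶.
142 mM / 5.41 × 10⁶ = 2.62 × 10⁻⁵ mM = 26.2 nM.

26.2 nM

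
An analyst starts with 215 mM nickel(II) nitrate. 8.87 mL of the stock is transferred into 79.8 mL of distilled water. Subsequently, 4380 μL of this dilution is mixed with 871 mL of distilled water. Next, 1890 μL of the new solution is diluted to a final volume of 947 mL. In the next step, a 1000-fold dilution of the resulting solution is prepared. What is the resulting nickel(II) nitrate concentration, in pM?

Overall dilution factor = 9.997 × 199.9 × 501.1 × 1000 = 1.00 × 10⁹.
215 mM / 1.00 × 10⁹ = 2.15 × 10⁻⁷ mM = 215 pM.

215 pM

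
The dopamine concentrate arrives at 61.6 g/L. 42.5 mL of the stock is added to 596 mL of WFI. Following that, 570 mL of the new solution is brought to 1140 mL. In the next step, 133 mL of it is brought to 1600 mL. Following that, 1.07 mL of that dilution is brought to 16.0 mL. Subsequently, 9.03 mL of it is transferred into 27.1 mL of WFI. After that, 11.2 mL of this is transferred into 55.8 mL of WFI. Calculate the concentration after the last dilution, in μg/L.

Overall dilution factor = 15.02 × 2 × 12.03 × 14.95 × 4.001 × 5.982 = 1.29 × 10⁵.
61.6 g/L / 1.29 × 10⁵ = 4.76 × 10⁻⁴ g/L = 476 μg/L.

476 μg/L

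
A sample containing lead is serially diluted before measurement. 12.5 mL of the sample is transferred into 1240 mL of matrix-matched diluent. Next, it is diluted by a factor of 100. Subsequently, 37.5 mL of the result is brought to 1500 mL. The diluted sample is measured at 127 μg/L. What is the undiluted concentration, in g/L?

50.9 g/L

Overall dilution factor = 100.2 × 100 × 40 = 4.01 × 10⁵.
Original = 127 μg/L × 4.01 × 10⁵ = 5.09 × 10⁷ μg/L = 50.9 g/L.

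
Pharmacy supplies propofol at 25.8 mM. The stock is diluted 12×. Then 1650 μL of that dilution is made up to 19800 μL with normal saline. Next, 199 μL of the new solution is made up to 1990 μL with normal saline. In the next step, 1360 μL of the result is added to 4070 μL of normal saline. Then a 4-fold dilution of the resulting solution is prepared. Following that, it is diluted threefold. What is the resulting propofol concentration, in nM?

374 nM

Overall dilution factor = 12 × 12 × 10 × 3.993 × 4 × 3 = 6.90 × 10⁴.
25.8 mM / 6.90 × 10⁴ = 3.74 × 10⁻⁴ mM = 374 nM.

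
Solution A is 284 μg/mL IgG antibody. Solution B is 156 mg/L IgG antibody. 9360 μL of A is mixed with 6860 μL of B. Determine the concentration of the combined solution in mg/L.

230 mg/L

C_B = 156 mg/L = 156 μg/mL.
C_mix = (C_A·V_A + C_B·V_B)/(V_A + V_B) = (284×9360 + 156×6860) / 16220 = 230 μg/mL = 230 mg/L.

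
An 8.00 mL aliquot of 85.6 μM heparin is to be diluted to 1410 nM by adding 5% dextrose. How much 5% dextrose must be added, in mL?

1410 nM = 1.41 μM.
V₂ = C₁V₁/C₂ = 85.6 × 8.00 / 1.41 = 486 mL.
Diluent to add = V₂ − V₁ = 486 − 8.00 = 478 mL.

478 mL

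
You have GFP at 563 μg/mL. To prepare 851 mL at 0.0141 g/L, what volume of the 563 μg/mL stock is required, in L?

0.0213 L

0.0141 g/L = 14.1 μg/mL.
V₁ = C₂V₂/C₁ = 14.1 × 851 / 563 = 21.3 mL = 0.0213 L.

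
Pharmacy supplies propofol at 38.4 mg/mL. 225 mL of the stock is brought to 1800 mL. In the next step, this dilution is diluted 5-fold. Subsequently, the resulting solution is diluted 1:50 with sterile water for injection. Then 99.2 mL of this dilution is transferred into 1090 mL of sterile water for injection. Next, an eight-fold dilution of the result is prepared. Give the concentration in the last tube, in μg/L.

Overall dilution factor = 8 × 5 × 50 × 11.99 × 8 = 1.92 × 10⁵.
38.4 mg/mL / 1.92 × 10⁵ = 2.00 × 10⁻⁴ mg/mL = 200 μg/L.

200 μg/L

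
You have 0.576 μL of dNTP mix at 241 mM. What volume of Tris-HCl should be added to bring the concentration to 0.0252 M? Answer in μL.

0.0252 M = 25.2 mM.
V₂ = C₁V₁/C₂ = 241 × 0.576 / 25.2 = 5.51 μL.
Diluent to add = V₂ − V₁ = 5.51 − 0.576 = 4.93 μL.

4.93 μL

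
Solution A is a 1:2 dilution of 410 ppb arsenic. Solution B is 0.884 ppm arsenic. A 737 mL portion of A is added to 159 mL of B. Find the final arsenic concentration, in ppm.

C_A = 410 ppb / 2 = 205 ppb.
C_B = 0.884 ppm = 884 ppb.
C_mix = (C_A·V_A + C_B·V_B)/(V_A + V_B) = (205×737 + 884×159) / 896.0 = 325 ppb = 0.325 ppm.

0.325 ppm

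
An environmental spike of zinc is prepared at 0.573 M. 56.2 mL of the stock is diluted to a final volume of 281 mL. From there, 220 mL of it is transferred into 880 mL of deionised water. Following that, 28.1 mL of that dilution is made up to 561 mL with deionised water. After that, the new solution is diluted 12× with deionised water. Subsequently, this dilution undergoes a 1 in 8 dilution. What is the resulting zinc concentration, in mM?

Overall dilution factor = 5 × 5 × 19.96 × 12 × 8 = 4.79 × 10⁴.
0.573 M / 4.79 × 10⁴ = 1.20 × 10⁻⁵ M = 0.0120 mM.

0.0120 mM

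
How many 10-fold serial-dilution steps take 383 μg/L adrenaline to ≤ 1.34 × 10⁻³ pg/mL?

Need 10ⁿ ≥ 2.86 × 10⁸, so n ≥ log(2.86 × 10⁸)/log(10) = 8.46.
Minimum whole steps: n = 9.

9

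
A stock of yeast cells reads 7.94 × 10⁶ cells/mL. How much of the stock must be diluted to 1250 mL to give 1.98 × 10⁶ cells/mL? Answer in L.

0.312 L

V₁ = C₂V₂/C₁ = 1.98 × 10⁶ × 1250 / 7.94 × 10⁶ = 312 mL = 0.312 L.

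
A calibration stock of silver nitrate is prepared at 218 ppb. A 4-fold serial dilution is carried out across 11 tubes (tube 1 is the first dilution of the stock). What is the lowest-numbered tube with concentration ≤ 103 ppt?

Tube n has concentration 218 ppb / 4ⁿ.
Need 4ⁿ ≥ 218 ppb / 103 ppt = 2117, so n ≥ 5.52.
First such tube: n = 6.

tube 6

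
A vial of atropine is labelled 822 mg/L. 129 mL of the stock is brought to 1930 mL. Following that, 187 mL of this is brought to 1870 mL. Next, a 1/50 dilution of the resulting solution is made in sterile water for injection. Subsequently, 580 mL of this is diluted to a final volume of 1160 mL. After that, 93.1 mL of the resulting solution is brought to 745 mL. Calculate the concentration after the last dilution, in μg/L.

6.87 μg/L

Overall dilution factor = 14.96 × 10 × 50 × 2 × 8.002 = 1.20 × 10⁵.
822 mg/L / 1.20 × 10⁵ = 6.87 × 10⁻³ mg/L = 6.87 μg/L.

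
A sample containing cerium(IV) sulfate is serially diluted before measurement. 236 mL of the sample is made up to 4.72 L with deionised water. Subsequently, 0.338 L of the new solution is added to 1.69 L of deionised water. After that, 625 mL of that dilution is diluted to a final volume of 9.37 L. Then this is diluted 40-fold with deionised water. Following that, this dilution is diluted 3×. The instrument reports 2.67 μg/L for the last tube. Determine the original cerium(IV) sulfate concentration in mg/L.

Overall dilution factor = 20 × 6 × 14.99 × 40 × 3 = 2.16 × 10⁵.
Original = 2.67 μg/L × 2.16 × 10⁵ = 5.76 × 10⁵ μg/L = 576 mg/L.

576 mg/L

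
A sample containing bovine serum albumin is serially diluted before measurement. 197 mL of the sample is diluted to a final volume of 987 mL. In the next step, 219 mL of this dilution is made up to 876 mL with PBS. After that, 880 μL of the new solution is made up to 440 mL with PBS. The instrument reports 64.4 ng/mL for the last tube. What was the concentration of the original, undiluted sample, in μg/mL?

Overall dilution factor = 5.010 × 4 × 500 = 1.00 × 10⁴.
Original = 64.4 ng/mL × 1.00 × 10⁴ = 6.45 × 10⁵ ng/mL = 645 μg/mL.

645 μg/mL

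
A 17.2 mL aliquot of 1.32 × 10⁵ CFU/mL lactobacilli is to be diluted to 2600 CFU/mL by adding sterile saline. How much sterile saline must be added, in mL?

V₂ = C₁V₁/C₂ = 1.32 × 10⁵ × 17.2 / 2600 = 873 mL.
Diluent to add = V₂ − V₁ = 873 − 17.2 = 856 mL.

856 mL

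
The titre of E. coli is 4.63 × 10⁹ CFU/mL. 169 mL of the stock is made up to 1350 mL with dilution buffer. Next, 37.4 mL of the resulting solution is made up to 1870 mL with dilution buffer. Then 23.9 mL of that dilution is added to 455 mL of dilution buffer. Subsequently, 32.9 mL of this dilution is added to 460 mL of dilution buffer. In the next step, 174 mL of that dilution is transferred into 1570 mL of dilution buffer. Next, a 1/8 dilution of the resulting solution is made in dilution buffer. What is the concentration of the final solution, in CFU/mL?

482 CFU/mL

Overall dilution factor = 7.988 × 50 × 20.04 × 14.98 × 10.02 × 8 = 9.61 × 10⁶.
4.63 × 10⁹ CFU/mL / 9.61 × 10⁶ = 482 CFU/mL.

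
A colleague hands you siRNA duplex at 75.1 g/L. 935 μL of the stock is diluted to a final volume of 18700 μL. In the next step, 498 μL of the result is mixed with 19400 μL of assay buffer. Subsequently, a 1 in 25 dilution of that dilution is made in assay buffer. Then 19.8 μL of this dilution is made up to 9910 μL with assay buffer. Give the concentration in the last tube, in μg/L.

7.51 μg/L

Overall dilution factor = 20 × 39.96 × 25 × 500.5 = 10.00 × 10⁶.
75.1 g/L / 10.00 × 10⁶ = 7.51 × 10⁻⁶ g/L = 7.51 μg/L.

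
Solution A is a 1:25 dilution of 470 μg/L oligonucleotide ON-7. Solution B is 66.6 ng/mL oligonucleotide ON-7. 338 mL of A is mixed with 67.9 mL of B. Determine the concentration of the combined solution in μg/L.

26.8 μg/L

C_A = 470 μg/L / 25 = 18.8 μg/L.
C_B = 66.6 ng/mL = 66.6 μg/L.
C_mix = (C_A·V_A + C_B·V_B)/(V_A + V_B) = (18.8×338 + 66.6×67.9) / 405.9 = 26.8 μg/L.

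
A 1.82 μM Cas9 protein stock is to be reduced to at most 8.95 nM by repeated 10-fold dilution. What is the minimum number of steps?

Need 10ⁿ ≥ 203, so n ≥ log(203)/log(10) = 2.31.
Minimum whole steps: n = 3.

3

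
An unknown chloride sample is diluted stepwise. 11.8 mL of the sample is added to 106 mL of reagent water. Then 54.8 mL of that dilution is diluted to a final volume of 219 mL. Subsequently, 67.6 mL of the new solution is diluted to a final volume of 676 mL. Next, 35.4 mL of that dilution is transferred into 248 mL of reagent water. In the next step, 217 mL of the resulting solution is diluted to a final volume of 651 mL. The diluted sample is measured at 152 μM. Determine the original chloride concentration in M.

1.46 M

Overall dilution factor = 9.983 × 3.996 × 10 × 8.006 × 3 = 9582.
Original = 152 μM × 9582 = 1.46 × 10⁶ μM = 1.46 M.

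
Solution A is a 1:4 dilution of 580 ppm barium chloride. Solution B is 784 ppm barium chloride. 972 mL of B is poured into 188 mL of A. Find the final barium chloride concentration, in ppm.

680 ppm

C_A = 580 ppm / 4 = 145 ppm.
C_mix = (C_A·V_A + C_B·V_B)/(V_A + V_B) = (145×188 + 784×972) / 1160 = 680 ppm.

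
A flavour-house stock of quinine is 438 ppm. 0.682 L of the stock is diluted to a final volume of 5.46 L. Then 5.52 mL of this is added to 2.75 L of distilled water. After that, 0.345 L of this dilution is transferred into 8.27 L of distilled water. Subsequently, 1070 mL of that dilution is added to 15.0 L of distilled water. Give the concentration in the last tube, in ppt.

Overall dilution factor = 8.006 × 499.2 × 24.97 × 15.02 = 1.50 × 10⁶.
438 ppm / 1.50 × 10⁶ = 2.92 × 10⁻⁴ ppm = 292 ppt.

292 ppt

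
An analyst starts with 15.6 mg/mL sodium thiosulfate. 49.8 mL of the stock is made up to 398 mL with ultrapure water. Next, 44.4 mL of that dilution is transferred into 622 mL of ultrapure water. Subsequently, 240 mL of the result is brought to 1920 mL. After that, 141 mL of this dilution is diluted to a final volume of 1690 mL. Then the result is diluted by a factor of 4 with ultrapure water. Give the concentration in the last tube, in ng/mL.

Overall dilution factor = 7.992 × 15.01 × 8 × 11.99 × 4 = 4.60 × 10⁴.
15.6 mg/mL / 4.60 × 10⁴ = 3.39 × 10⁻⁴ mg/mL = 339 ng/mL.

339 ng/mL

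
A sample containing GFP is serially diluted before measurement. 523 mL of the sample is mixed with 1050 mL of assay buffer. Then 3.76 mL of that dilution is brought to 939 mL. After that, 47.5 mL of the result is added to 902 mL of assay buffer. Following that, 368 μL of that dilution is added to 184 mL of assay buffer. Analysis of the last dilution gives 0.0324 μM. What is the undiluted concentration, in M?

Overall dilution factor = 3.008 × 249.7 × 19.99 × 501 = 7.52 × 10⁶.
Original = 0.0324 μM × 7.52 × 10⁶ = 2.44 × 10⁵ μM = 0.244 M.

0.244 M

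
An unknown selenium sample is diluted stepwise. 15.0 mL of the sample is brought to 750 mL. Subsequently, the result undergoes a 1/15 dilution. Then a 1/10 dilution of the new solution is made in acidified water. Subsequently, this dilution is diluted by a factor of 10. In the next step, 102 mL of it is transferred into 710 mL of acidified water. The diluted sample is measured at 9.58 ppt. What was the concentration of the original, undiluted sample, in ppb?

Overall dilution factor = 50 × 15 × 10 × 10 × 7.961 = 5.97 × 10⁵.
Original = 9.58 ppt × 5.97 × 10⁵ = 5.72 × 10⁶ ppt = 5720 ppb.

5720 ppb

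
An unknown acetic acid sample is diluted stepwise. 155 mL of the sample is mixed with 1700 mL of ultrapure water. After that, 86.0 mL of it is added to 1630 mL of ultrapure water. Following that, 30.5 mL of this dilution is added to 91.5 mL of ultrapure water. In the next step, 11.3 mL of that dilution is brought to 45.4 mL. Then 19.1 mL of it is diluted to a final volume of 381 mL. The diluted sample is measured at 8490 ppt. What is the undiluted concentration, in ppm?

Overall dilution factor = 11.97 × 19.95 × 4 × 4.018 × 19.95 = 7.66 × 10⁴.
Original = 8490 ppt × 7.66 × 10⁴ = 6.50 × 10⁸ ppt = 650 ppm.

650 ppm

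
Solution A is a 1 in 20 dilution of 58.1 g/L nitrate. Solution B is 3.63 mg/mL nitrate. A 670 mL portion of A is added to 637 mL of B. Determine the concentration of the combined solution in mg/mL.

C_A = 58.1 g/L / 20 = 2.91 g/L.
C_B = 3.63 mg/mL = 3.63 g/L.
C_mix = (C_A·V_A + C_B·V_B)/(V_A + V_B) = (2.91×670 + 3.63×637) / 1307 = 3.26 g/L = 3.26 mg/mL.

3.26 mg/mL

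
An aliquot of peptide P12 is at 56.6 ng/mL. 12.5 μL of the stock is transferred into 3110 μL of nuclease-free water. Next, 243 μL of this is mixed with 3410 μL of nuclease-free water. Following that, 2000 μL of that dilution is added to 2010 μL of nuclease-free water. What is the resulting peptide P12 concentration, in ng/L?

7.52 ng/L

Overall dilution factor = 249.8 × 15.03 × 2.005 = 7529.
56.6 ng/mL / 7529 = 7.52 × 10⁻³ ng/mL = 7.52 ng/L.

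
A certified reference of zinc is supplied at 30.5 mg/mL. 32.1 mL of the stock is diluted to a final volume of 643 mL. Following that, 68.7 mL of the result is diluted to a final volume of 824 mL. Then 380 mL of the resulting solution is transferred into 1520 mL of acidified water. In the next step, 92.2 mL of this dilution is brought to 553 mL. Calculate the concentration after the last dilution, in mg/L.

4.23 mg/L

Overall dilution factor = 20.03 × 11.99 × 5 × 5.998 = 7205.
30.5 mg/mL / 7205 = 4.23 × 10⁻³ mg/mL = 4.23 mg/L.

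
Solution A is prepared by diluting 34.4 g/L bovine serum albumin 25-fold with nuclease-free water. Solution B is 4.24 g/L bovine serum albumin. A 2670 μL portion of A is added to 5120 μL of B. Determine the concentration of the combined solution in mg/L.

C_A = 34.4 g/L / 25 = 1.38 g/L.
C_mix = (C_A·V_A + C_B·V_B)/(V_A + V_B) = (1.38×2670 + 4.24×5120) / 7790 = 3.26 g/L = 3260 mg/L.

3260 mg/L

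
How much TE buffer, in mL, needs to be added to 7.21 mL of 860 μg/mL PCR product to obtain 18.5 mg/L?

18.5 mg/L = 18.5 μg/mL.
V₂ = C₁V₁/C₂ = 860 × 7.21 / 18.5 = 335 mL.
Diluent to add = V₂ − V₁ = 335 − 7.21 = 328 mL.

328 mL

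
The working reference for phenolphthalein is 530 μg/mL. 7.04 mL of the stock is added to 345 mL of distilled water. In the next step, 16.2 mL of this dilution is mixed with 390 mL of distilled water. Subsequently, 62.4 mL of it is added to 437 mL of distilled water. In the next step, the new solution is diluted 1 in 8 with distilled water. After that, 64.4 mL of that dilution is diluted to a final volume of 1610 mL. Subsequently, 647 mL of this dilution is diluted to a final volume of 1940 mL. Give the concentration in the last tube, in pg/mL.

88.1 pg/mL

Overall dilution factor = 50.01 × 25.07 × 8.003 × 8 × 25 × 2.998 = 6.02 × 10⁶.
530 μg/mL / 6.02 × 10⁶ = 8.81 × 10⁻⁵ μg/mL = 88.1 pg/mL.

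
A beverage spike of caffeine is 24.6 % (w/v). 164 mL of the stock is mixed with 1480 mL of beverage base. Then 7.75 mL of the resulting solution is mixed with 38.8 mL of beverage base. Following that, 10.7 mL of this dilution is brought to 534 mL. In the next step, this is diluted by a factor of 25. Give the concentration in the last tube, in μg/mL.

Overall dilution factor = 10.02 × 6.006 × 49.91 × 25 = 7.51 × 10⁴.
24.6 % (w/v) / 7.51 × 10⁴ = 3.27 × 10⁻⁴ % (w/v) = 3.27 μg/mL.

3.27 μg/mL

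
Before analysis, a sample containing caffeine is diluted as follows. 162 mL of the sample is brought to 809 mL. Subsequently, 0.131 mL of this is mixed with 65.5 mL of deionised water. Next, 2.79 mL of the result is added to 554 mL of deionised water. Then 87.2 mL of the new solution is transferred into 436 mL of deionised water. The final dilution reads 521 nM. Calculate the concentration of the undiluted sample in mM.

1560 mM

Overall dilution factor = 4.994 × 501 × 199.6 × 6 = 3.00 × 10⁶.
Original = 521 nM × 3.00 × 10⁶ = 1.56 × 10⁹ nM = 1560 mM.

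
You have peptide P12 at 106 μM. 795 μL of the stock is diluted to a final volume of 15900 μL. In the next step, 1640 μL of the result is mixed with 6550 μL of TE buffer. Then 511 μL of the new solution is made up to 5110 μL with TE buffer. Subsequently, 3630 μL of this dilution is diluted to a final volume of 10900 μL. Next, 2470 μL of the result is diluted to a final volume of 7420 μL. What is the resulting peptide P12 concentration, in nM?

11.8 nM

Overall dilution factor = 20 × 4.994 × 10 × 3.003 × 3.004 = 9009.
106 μM / 9009 = 0.0118 μM = 11.8 nM.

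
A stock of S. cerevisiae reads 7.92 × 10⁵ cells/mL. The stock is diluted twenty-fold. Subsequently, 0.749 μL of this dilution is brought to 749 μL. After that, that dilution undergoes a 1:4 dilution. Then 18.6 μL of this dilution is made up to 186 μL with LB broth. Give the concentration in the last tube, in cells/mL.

0.990 cells/mL

Overall dilution factor = 20 × 1000 × 4 × 10 = 8.00 × 10⁵.
7.92 × 10⁵ cells/mL / 8.00 × 10⁵ = 0.990 cells/mL.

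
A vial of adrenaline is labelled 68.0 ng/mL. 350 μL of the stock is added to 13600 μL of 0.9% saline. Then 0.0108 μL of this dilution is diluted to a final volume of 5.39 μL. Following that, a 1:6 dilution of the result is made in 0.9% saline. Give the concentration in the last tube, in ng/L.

Overall dilution factor = 39.86 × 499.1 × 6 = 1.19 × 10⁵.
68.0 ng/mL / 1.19 × 10⁵ = 5.70 × 10⁻⁴ ng/mL = 0.570 ng/L.

0.570 ng/L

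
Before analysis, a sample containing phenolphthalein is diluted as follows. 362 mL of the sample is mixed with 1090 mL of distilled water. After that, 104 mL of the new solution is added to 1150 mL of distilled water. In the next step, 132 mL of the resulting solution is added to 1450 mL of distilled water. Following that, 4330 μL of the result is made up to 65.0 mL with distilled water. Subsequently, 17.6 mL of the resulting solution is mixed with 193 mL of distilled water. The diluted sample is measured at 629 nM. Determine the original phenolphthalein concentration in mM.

65.5 mM

Overall dilution factor = 4.011 × 12.06 × 11.98 × 15.01 × 11.97 = 1.04 × 10⁵.
Original = 629 nM × 1.04 × 10⁵ = 6.55 × 10⁷ nM = 65.5 mM.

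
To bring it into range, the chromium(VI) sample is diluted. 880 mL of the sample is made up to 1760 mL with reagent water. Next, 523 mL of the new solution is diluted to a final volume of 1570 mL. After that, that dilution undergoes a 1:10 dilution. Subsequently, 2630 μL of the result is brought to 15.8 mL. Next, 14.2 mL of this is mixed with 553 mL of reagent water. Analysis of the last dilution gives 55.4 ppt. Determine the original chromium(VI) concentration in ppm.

0.798 ppm

Overall dilution factor = 2 × 3.002 × 10 × 6.008 × 39.94 = 1.44 × 10⁴.
Original = 55.4 ppt × 1.44 × 10⁴ = 7.98 × 10⁵ ppt = 0.798 ppm.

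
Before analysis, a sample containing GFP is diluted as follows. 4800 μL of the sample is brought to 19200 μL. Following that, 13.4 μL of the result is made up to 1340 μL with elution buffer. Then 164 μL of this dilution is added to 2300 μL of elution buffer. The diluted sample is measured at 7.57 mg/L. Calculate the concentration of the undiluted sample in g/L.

Overall dilution factor = 4 × 100 × 15.02 = 6010.
Original = 7.57 mg/L × 6010 = 4.55 × 10⁴ mg/L = 45.5 g/L.

45.5 g/L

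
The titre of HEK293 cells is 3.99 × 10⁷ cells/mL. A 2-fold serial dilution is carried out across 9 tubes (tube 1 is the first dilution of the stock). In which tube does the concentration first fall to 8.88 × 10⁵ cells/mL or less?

Tube n has concentration 3.99 × 10⁷ cells/mL / 2ⁿ.
Need 2ⁿ ≥ 3.99 × 10⁷ cells/mL / 8.88 × 10⁵ cells/mL = 44.9, so n ≥ 5.49.
First such tube: n = 6.

tube 6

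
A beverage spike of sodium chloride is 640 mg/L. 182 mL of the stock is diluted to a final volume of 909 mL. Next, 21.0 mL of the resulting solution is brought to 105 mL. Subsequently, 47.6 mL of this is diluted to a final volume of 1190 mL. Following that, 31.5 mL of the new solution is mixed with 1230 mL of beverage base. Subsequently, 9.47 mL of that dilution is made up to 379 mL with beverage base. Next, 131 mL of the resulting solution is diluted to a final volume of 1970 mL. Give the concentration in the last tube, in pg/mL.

Overall dilution factor = 4.995 × 5 × 25 × 40.05 × 40.02 × 15.04 = 1.50 × 10⁷.
640 mg/L / 1.50 × 10⁷ = 4.25 × 10⁻⁵ mg/L = 42.5 pg/mL.

42.5 pg/mL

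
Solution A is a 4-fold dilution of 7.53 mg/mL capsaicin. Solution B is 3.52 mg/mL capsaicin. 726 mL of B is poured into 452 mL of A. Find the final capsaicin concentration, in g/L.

2.89 g/L

C_A = 7.53 mg/mL / 4 = 1.88 mg/mL.
C_mix = (C_A·V_A + C_B·V_B)/(V_A + V_B) = (1.88×452 + 3.52×726) / 1178 = 2.89 mg/mL = 2.89 g/L.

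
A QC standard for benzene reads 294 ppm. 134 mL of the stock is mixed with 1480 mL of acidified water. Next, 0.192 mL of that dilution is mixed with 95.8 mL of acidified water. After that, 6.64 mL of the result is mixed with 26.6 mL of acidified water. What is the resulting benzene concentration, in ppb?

Overall dilution factor = 12.04 × 500.0 × 5.006 = 3.01 × 10⁴.
294 ppm / 3.01 × 10⁴ = 9.75 × 10⁻³ ppm = 9.75 ppb.

9.75 ppb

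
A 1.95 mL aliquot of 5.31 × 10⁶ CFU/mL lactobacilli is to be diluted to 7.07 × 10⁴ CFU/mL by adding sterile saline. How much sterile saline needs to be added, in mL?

145 mL

V₂ = C₁V₁/C₂ = 5.31 × 10⁶ × 1.95 / 7.07 × 10⁴ = 146 mL.
Diluent to add = V₂ − V₁ = 146 − 1.95 = 145 mL.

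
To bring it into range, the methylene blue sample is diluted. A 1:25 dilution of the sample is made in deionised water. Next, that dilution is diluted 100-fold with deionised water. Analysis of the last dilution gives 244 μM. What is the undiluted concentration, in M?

Overall dilution factor = 25 × 100 = 2500.
Original = 244 μM × 2500 = 6.10 × 10⁵ μM = 0.610 M.

0.610 M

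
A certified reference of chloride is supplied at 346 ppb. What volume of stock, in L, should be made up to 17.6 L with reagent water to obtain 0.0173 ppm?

0.880 L

0.0173 ppm = 17.3 ppb.
V₁ = C₂V₂/C₁ = 17.3 × 17.6 / 346 = 0.880 L.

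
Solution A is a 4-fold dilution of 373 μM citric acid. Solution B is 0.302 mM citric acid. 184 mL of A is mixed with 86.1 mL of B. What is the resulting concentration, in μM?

160 μM

C_A = 373 μM / 4 = 93.2 μM.
C_B = 0.302 mM = 302 μM.
C_mix = (C_A·V_A + C_B·V_B)/(V_A + V_B) = (93.2×184 + 302×86.1) / 270.1 = 160 μM.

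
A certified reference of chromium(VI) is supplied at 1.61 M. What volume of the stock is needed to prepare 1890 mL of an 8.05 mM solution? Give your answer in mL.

8.05 mM = 8.05 × 10⁻³ M.
V₁ = C₂V₂/C₁ = 8.05 × 10⁻³ × 1890 / 1.61 = 9.45 mL.

9.45 mL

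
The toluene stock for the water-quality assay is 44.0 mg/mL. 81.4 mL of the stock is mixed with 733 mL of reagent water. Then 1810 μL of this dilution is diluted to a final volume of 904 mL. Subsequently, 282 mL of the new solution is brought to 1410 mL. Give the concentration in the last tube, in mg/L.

Overall dilution factor = 10.00 × 499.4 × 5 = 2.50 × 10⁴.
44.0 mg/mL / 2.50 × 10⁴ = 1.76 × 10⁻³ mg/mL = 1.76 mg/L.

1.76 mg/L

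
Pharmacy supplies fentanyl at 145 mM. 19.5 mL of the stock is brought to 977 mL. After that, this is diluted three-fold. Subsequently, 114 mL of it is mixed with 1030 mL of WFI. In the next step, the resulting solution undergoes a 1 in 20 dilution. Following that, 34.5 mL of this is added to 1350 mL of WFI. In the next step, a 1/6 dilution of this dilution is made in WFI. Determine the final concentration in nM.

20.0 nM

Overall dilution factor = 50.10 × 3 × 10.04 × 20 × 40.13 × 6 = 7.26 × 10⁶.
145 mM / 7.26 × 10⁶ = 2.00 × 10⁻⁵ mM = 20.0 nM.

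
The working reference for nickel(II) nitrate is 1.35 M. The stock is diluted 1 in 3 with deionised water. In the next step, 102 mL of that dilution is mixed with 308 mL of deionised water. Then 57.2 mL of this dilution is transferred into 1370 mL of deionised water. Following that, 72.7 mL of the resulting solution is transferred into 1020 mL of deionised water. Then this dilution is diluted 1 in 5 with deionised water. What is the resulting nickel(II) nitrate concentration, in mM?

Overall dilution factor = 3 × 4.020 × 24.95 × 15.03 × 5 = 2.26 × 10⁴.
1.35 M / 2.26 × 10⁴ = 5.97 × 10⁻⁵ M = 0.0597 mM.

0.0597 mM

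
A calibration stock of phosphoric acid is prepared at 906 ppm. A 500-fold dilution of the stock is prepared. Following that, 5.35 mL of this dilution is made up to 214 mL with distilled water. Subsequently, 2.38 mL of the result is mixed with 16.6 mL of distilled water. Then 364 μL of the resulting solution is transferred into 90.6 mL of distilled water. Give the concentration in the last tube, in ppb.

0.0227 ppb

Overall dilution factor = 500 × 40 × 7.975 × 249.9 = 3.99 × 10⁷.
906 ppm / 3.99 × 10⁷ = 2.27 × 10⁻⁵ ppm = 0.0227 ppb.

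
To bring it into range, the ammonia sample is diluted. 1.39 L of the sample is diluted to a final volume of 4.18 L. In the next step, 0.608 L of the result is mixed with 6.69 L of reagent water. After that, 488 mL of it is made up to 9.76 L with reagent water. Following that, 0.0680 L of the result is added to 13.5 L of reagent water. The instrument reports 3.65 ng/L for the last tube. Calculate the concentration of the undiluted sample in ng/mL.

526 ng/mL

Overall dilution factor = 3.007 × 12.00 × 20 × 199.5 = 1.44 × 10⁵.
Original = 3.65 ng/L × 1.44 × 10⁵ = 5.26 × 10⁵ ng/L = 526 ng/mL.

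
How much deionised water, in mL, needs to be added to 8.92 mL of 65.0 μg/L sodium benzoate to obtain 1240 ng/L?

1240 ng/L = 1.24 μg/L.
V₂ = C₁V₁/C₂ = 65.0 × 8.92 / 1.24 = 468 mL.
Diluent to add = V₂ − V₁ = 468 − 8.92 = 459 mL.

459 mL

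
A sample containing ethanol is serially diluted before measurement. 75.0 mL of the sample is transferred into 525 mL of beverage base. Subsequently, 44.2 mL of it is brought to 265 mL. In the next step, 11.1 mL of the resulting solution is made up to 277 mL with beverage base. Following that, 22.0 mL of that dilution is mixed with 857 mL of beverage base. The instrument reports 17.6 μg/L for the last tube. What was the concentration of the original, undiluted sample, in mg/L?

842 mg/L

Overall dilution factor = 8 × 5.995 × 24.95 × 39.95 = 4.78 × 10⁴.
Original = 17.6 μg/L × 4.78 × 10⁴ = 8.42 × 10⁵ μg/L = 842 mg/L.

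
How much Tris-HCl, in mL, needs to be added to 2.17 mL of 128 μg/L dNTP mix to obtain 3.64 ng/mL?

74.1 mL

3.64 ng/mL = 3.64 μg/L.
V₂ = C₁V₁/C₂ = 128 × 2.17 / 3.64 = 76.3 mL.
Diluent to add = V₂ − V₁ = 76.3 − 2.17 = 74.1 mL.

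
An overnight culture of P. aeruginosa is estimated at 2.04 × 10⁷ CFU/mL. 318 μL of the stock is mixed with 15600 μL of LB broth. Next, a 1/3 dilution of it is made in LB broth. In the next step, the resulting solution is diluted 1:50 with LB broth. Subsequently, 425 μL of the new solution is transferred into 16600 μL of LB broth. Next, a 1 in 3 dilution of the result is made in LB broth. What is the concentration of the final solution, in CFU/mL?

Overall dilution factor = 50.06 × 3 × 50 × 40.06 × 3 = 9.02 × 10⁵.
2.04 × 10⁷ CFU/mL / 9.02 × 10⁵ = 22.6 CFU/mL.

22.6 CFU/mL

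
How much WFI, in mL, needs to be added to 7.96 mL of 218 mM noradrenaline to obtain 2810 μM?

2810 μM = 2.81 mM.
V₂ = C₁V₁/C₂ = 218 × 7.96 / 2.81 = 618 mL.
Diluent to add = V₂ − V₁ = 618 − 7.96 = 610 mL.

610 mL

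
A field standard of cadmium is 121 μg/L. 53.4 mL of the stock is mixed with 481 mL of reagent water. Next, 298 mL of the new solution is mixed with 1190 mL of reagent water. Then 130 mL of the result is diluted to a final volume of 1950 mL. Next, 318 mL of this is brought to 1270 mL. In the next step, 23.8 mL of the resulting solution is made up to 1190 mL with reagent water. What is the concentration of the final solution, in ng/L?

Overall dilution factor = 10.01 × 4.993 × 15 × 3.994 × 50 = 1.50 × 10⁵.
121 μg/L / 1.50 × 10⁵ = 8.08 × 10⁻⁴ μg/L = 0.808 ng/L.

0.808 ng/L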